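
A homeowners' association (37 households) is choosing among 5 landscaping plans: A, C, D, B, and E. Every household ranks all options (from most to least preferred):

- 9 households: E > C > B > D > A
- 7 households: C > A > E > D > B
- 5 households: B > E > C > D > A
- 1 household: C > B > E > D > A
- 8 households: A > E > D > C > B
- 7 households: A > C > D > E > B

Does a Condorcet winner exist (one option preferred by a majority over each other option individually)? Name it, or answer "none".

Checking pairwise contests:
C beats A 22–15.
E beats C 22–15.
A beats D 22–15.
A beats B 22–15.
A beats E 22–15.
Every option loses at least one head-to-head, so there is no Condorcet winner.

none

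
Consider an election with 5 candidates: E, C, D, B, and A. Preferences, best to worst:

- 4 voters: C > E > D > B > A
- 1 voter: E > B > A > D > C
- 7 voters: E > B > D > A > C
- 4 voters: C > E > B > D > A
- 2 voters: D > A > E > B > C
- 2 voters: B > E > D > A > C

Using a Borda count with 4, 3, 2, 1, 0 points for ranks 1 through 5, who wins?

E

E: 4·3 + 1·4 + 7·4 + 4·3 + 2·2 + 2·3 = 66
C: 4·4 + 1·0 + 7·0 + 4·4 + 2·0 + 2·0 = 32
D: 4·2 + 1·1 + 7·2 + 4·1 + 2·4 + 2·2 = 39
B: 4·1 + 1·3 + 7·3 + 4·2 + 2·1 + 2·4 = 46
A: 4·0 + 1·2 + 7·1 + 4·0 + 2·3 + 2·1 = 17
E has the highest Borda score (66).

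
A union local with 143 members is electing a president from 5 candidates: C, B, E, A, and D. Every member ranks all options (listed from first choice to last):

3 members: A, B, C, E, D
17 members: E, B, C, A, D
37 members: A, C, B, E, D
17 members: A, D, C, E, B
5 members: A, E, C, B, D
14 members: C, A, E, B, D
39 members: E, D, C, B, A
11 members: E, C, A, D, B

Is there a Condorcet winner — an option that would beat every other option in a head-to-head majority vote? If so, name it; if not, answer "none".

none

Checking pairwise contests:
E beats C 72–71.
C beats B 123–20.
A beats E 76–67.
C beats A 81–62.
C beats D 87–56.
Every option loses at least one head-to-head, so there is no Condorcet winner.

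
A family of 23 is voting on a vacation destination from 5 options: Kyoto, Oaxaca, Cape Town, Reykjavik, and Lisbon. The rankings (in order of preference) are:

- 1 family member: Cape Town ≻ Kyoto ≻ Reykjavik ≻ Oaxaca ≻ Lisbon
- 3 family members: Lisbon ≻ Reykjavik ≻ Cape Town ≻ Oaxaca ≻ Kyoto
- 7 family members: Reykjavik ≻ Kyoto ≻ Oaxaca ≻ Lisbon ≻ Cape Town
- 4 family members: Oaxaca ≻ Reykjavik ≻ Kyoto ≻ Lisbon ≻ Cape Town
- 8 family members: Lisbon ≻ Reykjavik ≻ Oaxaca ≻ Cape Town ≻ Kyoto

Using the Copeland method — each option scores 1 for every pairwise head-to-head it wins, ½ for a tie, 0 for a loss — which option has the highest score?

Reykjavik

Kyoto: beats Lisbon; loses to Oaxaca, Cape Town, and Reykjavik → score 1.
Oaxaca: beats Kyoto, Cape Town, and Lisbon; loses to Reykjavik → score 3.
Cape Town: beats Kyoto; loses to Oaxaca, Reykjavik, and Lisbon → score 1.
Reykjavik: beats Kyoto, Oaxaca, Cape Town, and Lisbon → score 4.
Lisbon: beats Cape Town; loses to Kyoto, Oaxaca, and Reykjavik → score 1.
Reykjavik has the best pairwise record.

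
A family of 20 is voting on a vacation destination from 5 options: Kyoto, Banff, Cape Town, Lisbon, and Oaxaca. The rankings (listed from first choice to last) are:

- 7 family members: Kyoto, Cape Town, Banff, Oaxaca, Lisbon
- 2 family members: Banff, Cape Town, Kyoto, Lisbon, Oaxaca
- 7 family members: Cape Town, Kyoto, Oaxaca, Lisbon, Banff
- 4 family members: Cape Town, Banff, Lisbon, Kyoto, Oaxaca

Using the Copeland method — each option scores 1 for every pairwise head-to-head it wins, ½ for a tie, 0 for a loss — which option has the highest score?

Cape Town

Kyoto: beats Banff, Lisbon, and Oaxaca; loses to Cape Town → score 3.
Banff: beats Lisbon and Oaxaca; loses to Kyoto and Cape Town → score 2.
Cape Town: beats Kyoto, Banff, Lisbon, and Oaxaca → score 4.
Lisbon: loses to Kyoto, Banff, Cape Town, and Oaxaca → score 0.
Oaxaca: beats Lisbon; loses to Kyoto, Banff, and Cape Town → score 1.
Cape Town has the best pairwise record.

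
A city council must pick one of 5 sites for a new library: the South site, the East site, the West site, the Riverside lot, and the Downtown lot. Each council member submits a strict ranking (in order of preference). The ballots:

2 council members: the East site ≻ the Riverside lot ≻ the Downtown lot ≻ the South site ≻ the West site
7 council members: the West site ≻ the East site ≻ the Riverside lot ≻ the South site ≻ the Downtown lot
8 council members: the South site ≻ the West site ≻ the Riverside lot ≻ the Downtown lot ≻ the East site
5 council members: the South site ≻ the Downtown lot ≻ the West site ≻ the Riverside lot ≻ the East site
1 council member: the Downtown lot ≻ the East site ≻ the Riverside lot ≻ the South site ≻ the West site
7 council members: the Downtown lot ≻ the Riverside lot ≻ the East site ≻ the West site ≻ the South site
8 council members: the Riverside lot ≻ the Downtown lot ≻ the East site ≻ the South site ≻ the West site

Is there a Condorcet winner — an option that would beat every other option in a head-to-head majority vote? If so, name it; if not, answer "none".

none

Checking pairwise contests:
the East site beats the South site 25–13.
the West site beats the East site 20–18.
the South site beats the West site 24–14.
the West site beats the Riverside lot 20–18.
the South site beats the Downtown lot 20–18.
Every option loses at least one head-to-head, so there is no Condorcet winner.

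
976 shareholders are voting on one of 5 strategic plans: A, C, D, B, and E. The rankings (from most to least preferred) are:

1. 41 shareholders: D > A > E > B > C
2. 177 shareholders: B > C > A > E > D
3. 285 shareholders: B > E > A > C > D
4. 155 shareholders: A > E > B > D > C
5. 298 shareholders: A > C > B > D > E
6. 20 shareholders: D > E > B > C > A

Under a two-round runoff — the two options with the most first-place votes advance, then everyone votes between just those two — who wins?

A

Round 1 first-place votes: A 453, C 0, D 61, B 462, E 0.
B and A advance.
Runoff: B is preferred to A by 482 voters; A by 494.
A wins the runoff.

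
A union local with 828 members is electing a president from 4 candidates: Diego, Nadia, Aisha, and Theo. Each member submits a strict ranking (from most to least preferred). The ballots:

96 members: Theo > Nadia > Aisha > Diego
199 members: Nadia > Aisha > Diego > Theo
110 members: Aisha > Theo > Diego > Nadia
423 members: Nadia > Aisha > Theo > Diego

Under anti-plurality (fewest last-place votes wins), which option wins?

Aisha

Last-place votes: Diego 519, Nadia 110, Aisha 0, Theo 199.
Aisha is ranked last by the fewest voters, so Aisha wins.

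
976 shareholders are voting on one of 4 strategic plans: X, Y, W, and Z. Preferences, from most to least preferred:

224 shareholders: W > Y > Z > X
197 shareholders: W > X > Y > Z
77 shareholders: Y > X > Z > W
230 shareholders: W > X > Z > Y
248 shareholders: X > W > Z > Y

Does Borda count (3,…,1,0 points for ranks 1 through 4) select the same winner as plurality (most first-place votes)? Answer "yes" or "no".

Borda — scores: X 1752, Y 876, W 2449, Z 779. Winner: W.
Plurality — first-place votes: X 248, Y 77, W 651, Z 0. Winner: W.
The two methods agree.

yes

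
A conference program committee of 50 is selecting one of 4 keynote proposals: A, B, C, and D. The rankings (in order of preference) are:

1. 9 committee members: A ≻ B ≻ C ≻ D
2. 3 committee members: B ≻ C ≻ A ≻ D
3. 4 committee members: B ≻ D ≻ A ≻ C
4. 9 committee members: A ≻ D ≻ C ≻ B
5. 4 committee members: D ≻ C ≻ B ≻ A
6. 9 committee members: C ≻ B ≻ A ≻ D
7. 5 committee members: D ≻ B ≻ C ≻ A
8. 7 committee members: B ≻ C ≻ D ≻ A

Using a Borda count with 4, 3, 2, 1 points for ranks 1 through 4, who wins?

B

A: 9·4 + 3·2 + 4·2 + 9·4 + 4·1 + 9·2 + 5·1 + 7·1 = 120
B: 9·3 + 3·4 + 4·4 + 9·1 + 4·2 + 9·3 + 5·3 + 7·4 = 142
C: 9·2 + 3·3 + 4·1 + 9·2 + 4·3 + 9·4 + 5·2 + 7·3 = 128
D: 9·1 + 3·1 + 4·3 + 9·3 + 4·4 + 9·1 + 5·4 + 7·2 = 110
B has the highest Borda score (142).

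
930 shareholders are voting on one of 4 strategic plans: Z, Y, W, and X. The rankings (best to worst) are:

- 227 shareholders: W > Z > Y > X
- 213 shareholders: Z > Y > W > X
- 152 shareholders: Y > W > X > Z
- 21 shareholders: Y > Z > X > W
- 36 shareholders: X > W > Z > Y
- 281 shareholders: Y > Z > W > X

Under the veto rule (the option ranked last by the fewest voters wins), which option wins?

W

Last-place votes: Z 152, Y 36, W 21, X 721.
W is ranked last by the fewest voters, so W wins.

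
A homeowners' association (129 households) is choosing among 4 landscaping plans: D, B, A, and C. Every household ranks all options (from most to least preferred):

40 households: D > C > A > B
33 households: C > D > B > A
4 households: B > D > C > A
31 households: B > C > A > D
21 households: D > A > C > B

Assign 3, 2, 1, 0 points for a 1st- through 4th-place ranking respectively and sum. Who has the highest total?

D: 40·3 + 33·2 + 4·2 + 31·0 + 21·3 = 257
B: 40·0 + 33·1 + 4·3 + 31·3 + 21·0 = 138
A: 40·1 + 33·0 + 4·0 + 31·1 + 21·2 = 113
C: 40·2 + 33·3 + 4·1 + 31·2 + 21·1 = 266
C has the highest Borda score (266).

C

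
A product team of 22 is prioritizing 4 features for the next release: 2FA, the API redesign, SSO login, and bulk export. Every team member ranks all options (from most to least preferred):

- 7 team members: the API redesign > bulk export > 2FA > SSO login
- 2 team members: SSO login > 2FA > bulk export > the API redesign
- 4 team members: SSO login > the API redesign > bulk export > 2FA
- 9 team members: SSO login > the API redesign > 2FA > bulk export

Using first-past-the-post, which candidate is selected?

SSO login

First-place votes: 2FA 0, the API redesign 7, SSO login 15, bulk export 0.
SSO login has the most first-place votes.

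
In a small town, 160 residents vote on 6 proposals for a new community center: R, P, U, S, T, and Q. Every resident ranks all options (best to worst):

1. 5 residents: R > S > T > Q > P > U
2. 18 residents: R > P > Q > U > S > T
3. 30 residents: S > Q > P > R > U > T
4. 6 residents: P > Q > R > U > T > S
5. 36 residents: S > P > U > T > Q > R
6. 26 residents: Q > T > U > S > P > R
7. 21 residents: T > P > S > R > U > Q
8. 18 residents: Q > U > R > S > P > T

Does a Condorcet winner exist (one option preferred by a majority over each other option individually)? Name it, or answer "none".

S vs R: 113–47 for S.
S vs P: 115–45 for S.
S vs U: 92–68 for S.
S vs T: 107–53 for S.
S vs Q: 92–68 for S.
S beats every other option head-to-head.

S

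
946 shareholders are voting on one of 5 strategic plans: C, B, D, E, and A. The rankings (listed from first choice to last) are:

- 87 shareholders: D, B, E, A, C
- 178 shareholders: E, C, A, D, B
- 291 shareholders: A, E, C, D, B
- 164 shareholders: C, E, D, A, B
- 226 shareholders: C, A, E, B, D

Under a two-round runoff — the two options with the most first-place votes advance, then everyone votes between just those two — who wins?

C

Round 1 first-place votes: C 390, B 0, D 87, E 178, A 291.
C and A advance.
Runoff: C is preferred to A by 568 voters; A by 378.
C wins the runoff.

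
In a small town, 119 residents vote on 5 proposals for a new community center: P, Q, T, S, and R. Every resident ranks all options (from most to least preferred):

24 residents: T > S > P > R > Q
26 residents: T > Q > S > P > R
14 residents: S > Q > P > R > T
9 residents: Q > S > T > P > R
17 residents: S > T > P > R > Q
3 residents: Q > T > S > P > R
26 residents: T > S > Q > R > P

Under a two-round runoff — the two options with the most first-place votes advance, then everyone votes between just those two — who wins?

T

Round 1 first-place votes: P 0, Q 12, T 76, S 31, R 0.
T and S advance.
Runoff: T is preferred to S by 79 voters; S by 40.
T wins the runoff.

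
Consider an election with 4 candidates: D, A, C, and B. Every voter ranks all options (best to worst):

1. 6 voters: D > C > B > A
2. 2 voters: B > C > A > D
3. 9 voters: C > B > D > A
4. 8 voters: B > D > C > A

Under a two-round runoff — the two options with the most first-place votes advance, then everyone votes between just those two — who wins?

C

Round 1 first-place votes: D 6, A 0, C 9, B 10.
B and C advance.
Runoff: B is preferred to C by 10 voters; C by 15.
C wins the runoff.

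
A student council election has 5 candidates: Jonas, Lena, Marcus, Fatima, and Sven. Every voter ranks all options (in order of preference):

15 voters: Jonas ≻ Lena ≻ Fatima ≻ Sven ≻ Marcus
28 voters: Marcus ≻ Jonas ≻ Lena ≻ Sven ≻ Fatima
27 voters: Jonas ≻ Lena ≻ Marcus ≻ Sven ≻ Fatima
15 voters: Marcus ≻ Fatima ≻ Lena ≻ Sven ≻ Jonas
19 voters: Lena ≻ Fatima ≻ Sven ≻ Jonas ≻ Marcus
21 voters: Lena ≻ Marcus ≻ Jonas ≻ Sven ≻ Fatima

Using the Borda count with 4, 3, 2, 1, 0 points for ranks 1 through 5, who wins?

Jonas: 15·4 + 28·3 + 27·4 + 15·0 + 19·1 + 21·2 = 313
Lena: 15·3 + 28·2 + 27·3 + 15·2 + 19·4 + 21·4 = 372
Marcus: 15·0 + 28·4 + 27·2 + 15·4 + 19·0 + 21·3 = 289
Fatima: 15·2 + 28·0 + 27·0 + 15·3 + 19·3 + 21·0 = 132
Sven: 15·1 + 28·1 + 27·1 + 15·1 + 19·2 + 21·1 = 144
Lena has the highest Borda score (372).

Lena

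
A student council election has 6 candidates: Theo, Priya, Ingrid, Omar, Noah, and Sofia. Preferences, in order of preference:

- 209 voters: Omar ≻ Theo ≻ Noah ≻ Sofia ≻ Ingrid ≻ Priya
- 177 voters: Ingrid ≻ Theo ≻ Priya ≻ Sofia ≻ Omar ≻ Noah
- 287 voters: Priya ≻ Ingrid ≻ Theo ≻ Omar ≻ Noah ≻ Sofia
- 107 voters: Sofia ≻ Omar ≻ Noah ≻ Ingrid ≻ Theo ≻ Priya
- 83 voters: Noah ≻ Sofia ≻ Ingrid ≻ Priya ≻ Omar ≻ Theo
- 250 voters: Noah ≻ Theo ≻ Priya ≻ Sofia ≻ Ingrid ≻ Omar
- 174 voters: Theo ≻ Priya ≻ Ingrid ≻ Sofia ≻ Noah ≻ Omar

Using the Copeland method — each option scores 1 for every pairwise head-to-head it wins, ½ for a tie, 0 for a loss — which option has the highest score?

Theo

Theo: beats Priya, Omar, Noah, and Sofia; loses to Ingrid → score 4.
Priya: beats Ingrid, Omar, and Sofia; loses to Theo and Noah → score 3.
Ingrid: beats Theo and Omar; loses to Priya, Noah, and Sofia → score 2.
Omar: beats Noah; loses to Theo, Priya, Ingrid, and Sofia → score 1.
Noah: beats Priya, Ingrid, and Sofia; loses to Theo and Omar → score 3.
Sofia: beats Ingrid and Omar; loses to Theo, Priya, and Noah → score 2.
Theo has the best pairwise record.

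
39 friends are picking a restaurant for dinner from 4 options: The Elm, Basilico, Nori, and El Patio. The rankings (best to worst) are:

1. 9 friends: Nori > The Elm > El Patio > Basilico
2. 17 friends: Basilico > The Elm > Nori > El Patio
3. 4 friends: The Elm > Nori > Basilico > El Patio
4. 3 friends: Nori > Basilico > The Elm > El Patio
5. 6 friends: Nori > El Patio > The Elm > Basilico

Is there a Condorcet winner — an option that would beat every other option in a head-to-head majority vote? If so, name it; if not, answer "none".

none

Checking pairwise contests:
Basilico beats The Elm 20–19.
Nori beats Basilico 22–17.
The Elm beats Nori 21–18.
The Elm beats El Patio 33–6.
Every option loses at least one head-to-head, so there is no Condorcet winner.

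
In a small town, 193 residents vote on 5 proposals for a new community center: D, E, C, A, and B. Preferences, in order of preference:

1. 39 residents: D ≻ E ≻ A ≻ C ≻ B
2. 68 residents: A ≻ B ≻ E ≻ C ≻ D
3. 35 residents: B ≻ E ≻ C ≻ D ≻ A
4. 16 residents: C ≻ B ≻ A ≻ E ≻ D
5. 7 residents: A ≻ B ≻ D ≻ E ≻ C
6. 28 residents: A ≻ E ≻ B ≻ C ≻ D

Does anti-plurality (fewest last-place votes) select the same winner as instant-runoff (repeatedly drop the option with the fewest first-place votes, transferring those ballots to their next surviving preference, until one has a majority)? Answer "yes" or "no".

Anti-plurality — last-place votes: D 112, E 0, C 7, A 35, B 39. Winner: E.
Instant-runoff — R1 D 39, E 0, C 16, A 103, B 35 (A winner). Winner: A.
The two methods disagree.

no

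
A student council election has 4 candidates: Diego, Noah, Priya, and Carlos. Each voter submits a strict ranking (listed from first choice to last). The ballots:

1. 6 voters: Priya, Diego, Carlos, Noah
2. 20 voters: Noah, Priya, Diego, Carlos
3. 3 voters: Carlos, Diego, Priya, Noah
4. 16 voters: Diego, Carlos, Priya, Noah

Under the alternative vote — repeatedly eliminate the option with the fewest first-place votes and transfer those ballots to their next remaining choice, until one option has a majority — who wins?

Round 1: Diego 16, Noah 20, Priya 6, Carlos 3. Eliminate Carlos.
Round 2: Diego 19, Noah 20, Priya 6. Eliminate Priya.
Round 3: Diego 25, Noah 20. Diego has a majority.

Diego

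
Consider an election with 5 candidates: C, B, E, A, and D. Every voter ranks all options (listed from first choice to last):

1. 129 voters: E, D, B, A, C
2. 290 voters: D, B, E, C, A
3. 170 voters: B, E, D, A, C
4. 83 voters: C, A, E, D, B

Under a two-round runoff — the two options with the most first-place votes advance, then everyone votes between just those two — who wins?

D

Round 1 first-place votes: C 83, B 170, E 129, A 0, D 290.
D and B advance.
Runoff: D is preferred to B by 502 voters; B by 170.
D wins the runoff.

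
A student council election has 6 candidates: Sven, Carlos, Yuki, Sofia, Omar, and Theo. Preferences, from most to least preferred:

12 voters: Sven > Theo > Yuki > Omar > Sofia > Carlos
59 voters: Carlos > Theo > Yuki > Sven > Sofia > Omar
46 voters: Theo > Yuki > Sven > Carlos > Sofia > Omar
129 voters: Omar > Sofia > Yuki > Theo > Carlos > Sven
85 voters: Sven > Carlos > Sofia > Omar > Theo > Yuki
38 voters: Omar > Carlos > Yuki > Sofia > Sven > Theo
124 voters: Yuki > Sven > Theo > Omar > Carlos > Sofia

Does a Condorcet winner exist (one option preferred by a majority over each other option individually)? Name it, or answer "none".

none

Checking pairwise contests:
Yuki beats Sven 396–97.
Sven beats Carlos 267–226.
Omar beats Yuki 252–241.
Sven beats Sofia 326–167.
Sven beats Omar 326–167.
Sven beats Theo 259–234.
Every option loses at least one head-to-head, so there is no Condorcet winner.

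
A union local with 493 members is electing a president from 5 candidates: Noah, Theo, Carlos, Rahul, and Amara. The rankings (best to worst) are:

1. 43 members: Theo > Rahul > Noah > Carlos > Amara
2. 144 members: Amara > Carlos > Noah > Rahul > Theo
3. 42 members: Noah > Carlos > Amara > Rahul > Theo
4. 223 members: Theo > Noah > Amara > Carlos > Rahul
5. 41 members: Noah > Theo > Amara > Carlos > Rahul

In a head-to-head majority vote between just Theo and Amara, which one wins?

Theo

Voters preferring Theo to Amara: 307; preferring Amara to Theo: 186.
Theo wins the head-to-head.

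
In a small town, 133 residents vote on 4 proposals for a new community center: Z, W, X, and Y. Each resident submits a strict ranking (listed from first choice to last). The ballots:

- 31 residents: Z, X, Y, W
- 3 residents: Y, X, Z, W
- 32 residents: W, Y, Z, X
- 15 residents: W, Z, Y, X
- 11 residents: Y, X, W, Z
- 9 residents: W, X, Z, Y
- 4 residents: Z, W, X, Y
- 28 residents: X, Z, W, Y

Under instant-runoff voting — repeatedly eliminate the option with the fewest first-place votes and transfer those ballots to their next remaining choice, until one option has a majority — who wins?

X

Round 1: Z 35, W 56, X 28, Y 14. Eliminate Y.
Round 2: Z 35, W 56, X 42. Eliminate Z.
Round 3: W 60, X 73. X has a majority.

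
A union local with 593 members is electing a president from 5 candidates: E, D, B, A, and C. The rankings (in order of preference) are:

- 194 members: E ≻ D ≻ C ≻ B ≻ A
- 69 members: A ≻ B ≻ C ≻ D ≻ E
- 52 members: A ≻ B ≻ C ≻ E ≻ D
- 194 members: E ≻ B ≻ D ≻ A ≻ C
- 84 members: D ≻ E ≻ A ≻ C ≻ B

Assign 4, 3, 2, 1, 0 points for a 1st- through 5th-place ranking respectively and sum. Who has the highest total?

E: 194·4 + 69·0 + 52·1 + 194·4 + 84·3 = 1856
D: 194·3 + 69·1 + 52·0 + 194·2 + 84·4 = 1375
B: 194·1 + 69·3 + 52·3 + 194·3 + 84·0 = 1139
A: 194·0 + 69·4 + 52·4 + 194·1 + 84·2 = 846
C: 194·2 + 69·2 + 52·2 + 194·0 + 84·1 = 714
E has the highest Borda score (1856).

E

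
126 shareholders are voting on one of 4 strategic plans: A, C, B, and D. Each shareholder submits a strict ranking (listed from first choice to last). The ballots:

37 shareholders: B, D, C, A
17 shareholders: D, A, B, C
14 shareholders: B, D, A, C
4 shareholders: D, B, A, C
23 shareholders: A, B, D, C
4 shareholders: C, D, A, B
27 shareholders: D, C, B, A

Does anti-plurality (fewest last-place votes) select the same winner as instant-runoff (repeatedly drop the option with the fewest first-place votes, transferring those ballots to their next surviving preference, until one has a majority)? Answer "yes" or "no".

Anti-plurality — last-place votes: A 64, C 58, B 4, D 0. Winner: D.
Instant-runoff — R1 A 23, C 4, B 51, D 48 (C out); R2 A 23, B 51, D 52 (A out); R3 B 74, D 52 (B winner). Winner: B.
The two methods disagree.

no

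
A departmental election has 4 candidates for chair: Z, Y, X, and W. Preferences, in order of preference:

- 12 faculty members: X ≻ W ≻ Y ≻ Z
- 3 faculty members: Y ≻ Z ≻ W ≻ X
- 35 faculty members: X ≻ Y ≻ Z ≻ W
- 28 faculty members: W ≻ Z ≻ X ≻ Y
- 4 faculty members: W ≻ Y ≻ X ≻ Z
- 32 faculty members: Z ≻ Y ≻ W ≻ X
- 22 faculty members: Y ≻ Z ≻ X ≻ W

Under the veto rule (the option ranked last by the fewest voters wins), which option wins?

Last-place votes: Z 16, Y 28, X 35, W 57.
Z is ranked last by the fewest voters, so Z wins.

Z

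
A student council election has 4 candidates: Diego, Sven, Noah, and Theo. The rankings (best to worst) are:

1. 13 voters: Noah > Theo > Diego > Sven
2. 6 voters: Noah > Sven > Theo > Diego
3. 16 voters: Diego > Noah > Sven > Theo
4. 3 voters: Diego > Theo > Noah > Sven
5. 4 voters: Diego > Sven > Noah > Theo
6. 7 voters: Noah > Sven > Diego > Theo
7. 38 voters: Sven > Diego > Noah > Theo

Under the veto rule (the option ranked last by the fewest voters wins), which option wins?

Last-place votes: Diego 6, Sven 16, Noah 0, Theo 65.
Noah is ranked last by the fewest voters, so Noah wins.

Noah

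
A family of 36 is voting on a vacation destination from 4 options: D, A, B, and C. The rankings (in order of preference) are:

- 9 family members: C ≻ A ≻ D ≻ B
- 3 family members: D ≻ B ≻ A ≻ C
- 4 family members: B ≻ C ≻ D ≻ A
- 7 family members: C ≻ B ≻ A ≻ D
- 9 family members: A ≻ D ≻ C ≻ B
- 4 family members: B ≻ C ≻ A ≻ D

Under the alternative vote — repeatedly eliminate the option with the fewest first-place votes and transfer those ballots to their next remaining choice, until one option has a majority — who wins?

C

Round 1: D 3, A 9, B 8, C 16. Eliminate D.
Round 2: A 9, B 11, C 16. Eliminate A.
Round 3: B 11, C 25. C has a majority.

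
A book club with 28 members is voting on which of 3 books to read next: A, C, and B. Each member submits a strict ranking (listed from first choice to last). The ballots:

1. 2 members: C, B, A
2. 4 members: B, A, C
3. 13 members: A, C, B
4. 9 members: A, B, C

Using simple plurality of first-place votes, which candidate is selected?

A

First-place votes: A 22, C 2, B 4.
A has the most first-place votes.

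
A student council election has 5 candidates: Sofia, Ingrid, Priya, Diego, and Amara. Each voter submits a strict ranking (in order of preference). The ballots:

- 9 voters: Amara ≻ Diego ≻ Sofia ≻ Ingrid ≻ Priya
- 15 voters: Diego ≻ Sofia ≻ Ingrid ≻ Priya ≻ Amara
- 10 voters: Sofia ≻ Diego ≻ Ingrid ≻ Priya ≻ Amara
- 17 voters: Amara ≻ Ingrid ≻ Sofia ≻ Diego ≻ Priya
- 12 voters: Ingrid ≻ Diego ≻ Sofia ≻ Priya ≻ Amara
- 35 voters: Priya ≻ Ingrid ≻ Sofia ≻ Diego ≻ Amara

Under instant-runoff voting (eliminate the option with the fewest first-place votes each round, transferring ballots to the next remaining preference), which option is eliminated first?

Round 1: Sofia 10, Ingrid 12, Priya 35, Diego 15, Amara 26. Eliminate Sofia.

Sofia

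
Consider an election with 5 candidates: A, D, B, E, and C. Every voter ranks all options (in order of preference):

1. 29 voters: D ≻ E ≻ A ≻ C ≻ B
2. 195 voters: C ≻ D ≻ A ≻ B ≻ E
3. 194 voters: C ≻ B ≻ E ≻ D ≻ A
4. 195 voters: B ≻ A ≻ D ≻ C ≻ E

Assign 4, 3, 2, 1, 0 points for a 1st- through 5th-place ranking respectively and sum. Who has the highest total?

A: 29·2 + 195·2 + 194·0 + 195·3 = 1033
D: 29·4 + 195·3 + 194·1 + 195·2 = 1285
B: 29·0 + 195·1 + 194·3 + 195·4 = 1557
E: 29·3 + 195·0 + 194·2 + 195·0 = 475
C: 29·1 + 195·4 + 194·4 + 195·1 = 1780
C has the highest Borda score (1780).

C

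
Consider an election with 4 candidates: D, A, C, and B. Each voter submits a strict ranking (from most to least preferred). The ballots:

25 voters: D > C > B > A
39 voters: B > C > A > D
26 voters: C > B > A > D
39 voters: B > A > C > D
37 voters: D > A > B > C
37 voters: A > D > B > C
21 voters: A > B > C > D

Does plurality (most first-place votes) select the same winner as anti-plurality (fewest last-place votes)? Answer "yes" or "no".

Plurality — first-place votes: D 62, A 58, C 26, B 78. Winner: B.
Anti-plurality — last-place votes: D 125, A 25, C 74, B 0. Winner: B.
The two methods agree.

yes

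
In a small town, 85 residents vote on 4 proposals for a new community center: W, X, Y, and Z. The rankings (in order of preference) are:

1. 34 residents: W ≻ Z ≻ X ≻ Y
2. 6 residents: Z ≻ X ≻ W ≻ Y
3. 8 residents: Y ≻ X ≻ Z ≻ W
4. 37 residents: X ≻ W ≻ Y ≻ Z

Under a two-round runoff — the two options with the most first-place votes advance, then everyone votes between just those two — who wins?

X

Round 1 first-place votes: W 34, X 37, Y 8, Z 6.
X and W advance.
Runoff: X is preferred to W by 51 voters; W by 34.
X wins the runoff.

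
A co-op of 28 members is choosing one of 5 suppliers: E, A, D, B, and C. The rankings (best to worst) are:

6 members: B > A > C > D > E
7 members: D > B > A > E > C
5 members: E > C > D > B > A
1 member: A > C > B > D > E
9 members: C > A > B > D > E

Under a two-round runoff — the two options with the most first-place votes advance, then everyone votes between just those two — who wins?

Round 1 first-place votes: E 5, A 1, D 7, B 6, C 9.
C and D advance.
Runoff: C is preferred to D by 21 voters; D by 7.
C wins the runoff.

C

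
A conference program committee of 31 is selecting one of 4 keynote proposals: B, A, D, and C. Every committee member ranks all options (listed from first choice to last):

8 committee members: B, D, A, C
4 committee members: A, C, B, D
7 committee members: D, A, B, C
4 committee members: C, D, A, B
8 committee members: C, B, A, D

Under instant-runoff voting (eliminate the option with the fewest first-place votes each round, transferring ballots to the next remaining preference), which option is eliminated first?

Round 1: B 8, A 4, D 7, C 12. Eliminate A.

A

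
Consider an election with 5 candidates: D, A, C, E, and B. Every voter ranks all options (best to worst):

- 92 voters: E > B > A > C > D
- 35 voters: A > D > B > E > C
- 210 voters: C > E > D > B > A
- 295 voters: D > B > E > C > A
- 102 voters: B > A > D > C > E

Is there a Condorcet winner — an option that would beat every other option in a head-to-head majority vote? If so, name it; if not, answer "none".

D vs A: 505–229 for D.
D vs C: 432–302 for D.
D vs E: 432–302 for D.
D vs B: 540–194 for D.
D beats every other option head-to-head.

D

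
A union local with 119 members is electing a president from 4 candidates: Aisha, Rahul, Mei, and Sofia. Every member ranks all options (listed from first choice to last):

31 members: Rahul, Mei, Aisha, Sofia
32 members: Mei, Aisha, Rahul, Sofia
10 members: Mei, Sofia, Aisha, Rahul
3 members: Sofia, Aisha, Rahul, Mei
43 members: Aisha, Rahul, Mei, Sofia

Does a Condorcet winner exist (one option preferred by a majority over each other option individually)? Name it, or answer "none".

Checking pairwise contests:
Mei beats Aisha 73–46.
Aisha beats Rahul 88–31.
Rahul beats Mei 77–42.
Aisha beats Sofia 106–13.
Every option loses at least one head-to-head, so there is no Condorcet winner.

none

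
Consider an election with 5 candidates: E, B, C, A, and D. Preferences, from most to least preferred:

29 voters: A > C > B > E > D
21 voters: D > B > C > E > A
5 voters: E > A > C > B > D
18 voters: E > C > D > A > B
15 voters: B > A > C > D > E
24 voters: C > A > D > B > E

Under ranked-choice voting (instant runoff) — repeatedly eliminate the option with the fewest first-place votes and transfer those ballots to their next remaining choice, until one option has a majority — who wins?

C

Round 1: E 23, B 15, C 24, A 29, D 21. Eliminate B.
Round 2: E 23, C 24, A 44, D 21. Eliminate D.
Round 3: E 23, C 45, A 44. Eliminate E.
Round 4: C 63, A 49. C has a majority.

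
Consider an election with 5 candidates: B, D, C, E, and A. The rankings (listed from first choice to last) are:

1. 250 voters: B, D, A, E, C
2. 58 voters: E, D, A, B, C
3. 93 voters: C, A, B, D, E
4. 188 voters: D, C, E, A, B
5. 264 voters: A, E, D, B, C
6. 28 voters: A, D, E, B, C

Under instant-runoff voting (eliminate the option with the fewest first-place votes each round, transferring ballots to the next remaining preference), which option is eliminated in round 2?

C

Round 1: B 250, D 188, C 93, E 58, A 292. Eliminate E.
Round 2: B 250, D 246, C 93, A 292. Eliminate C.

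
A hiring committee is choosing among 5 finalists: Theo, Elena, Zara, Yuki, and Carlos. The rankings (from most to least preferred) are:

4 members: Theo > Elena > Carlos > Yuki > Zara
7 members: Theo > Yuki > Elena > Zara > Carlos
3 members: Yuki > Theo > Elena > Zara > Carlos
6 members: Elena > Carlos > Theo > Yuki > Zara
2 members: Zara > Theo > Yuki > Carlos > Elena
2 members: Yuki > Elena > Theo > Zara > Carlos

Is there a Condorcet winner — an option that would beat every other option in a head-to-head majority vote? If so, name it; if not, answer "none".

Theo vs Elena: 16–8 for Theo.
Theo vs Zara: 22–2 for Theo.
Theo vs Yuki: 19–5 for Theo.
Theo vs Carlos: 18–6 for Theo.
Theo beats every other option head-to-head.

Theo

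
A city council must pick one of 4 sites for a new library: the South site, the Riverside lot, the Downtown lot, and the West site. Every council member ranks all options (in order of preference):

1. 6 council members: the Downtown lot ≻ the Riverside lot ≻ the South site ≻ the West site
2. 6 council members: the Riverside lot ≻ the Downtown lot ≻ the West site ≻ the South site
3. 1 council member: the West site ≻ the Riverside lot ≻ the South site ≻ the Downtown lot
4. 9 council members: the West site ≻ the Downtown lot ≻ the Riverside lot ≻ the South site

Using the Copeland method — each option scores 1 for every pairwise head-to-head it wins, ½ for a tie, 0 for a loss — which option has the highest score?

the Downtown lot

the South site: loses to the Riverside lot, the Downtown lot, and the West site → score 0.
the Riverside lot: beats the South site and the West site; loses to the Downtown lot → score 2.
the Downtown lot: beats the South site, the Riverside lot, and the West site → score 3.
the West site: beats the South site; loses to the Riverside lot and the Downtown lot → score 1.
the Downtown lot has the best pairwise record.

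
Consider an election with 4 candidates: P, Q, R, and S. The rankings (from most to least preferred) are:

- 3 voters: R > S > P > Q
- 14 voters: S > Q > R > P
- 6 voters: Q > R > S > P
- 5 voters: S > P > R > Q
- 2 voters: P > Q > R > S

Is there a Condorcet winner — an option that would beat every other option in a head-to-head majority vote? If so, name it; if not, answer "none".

S vs P: 28–2 for S.
S vs Q: 22–8 for S.
S vs R: 19–11 for S.
S beats every other option head-to-head.

S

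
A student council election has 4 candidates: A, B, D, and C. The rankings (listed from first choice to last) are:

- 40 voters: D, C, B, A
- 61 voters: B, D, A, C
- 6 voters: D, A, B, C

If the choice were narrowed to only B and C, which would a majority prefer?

B

Voters preferring B to C: 67; preferring C to B: 40.
B wins the head-to-head.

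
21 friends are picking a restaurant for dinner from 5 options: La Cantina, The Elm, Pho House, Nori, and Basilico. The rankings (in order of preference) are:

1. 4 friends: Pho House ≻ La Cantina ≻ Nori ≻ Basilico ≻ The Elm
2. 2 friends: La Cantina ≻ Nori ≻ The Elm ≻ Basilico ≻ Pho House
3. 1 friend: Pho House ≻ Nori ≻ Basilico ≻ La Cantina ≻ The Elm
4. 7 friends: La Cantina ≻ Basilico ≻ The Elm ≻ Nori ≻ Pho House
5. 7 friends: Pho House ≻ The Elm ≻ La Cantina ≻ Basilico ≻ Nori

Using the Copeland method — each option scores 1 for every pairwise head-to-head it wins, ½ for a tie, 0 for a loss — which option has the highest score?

La Cantina: beats The Elm, Nori, and Basilico; loses to Pho House → score 3.
The Elm: beats Nori; loses to La Cantina, Pho House, and Basilico → score 1.
Pho House: beats La Cantina, The Elm, Nori, and Basilico → score 4.
Nori: loses to La Cantina, The Elm, Pho House, and Basilico → score 0.
Basilico: beats The Elm and Nori; loses to La Cantina and Pho House → score 2.
Pho House has the best pairwise record.

Pho House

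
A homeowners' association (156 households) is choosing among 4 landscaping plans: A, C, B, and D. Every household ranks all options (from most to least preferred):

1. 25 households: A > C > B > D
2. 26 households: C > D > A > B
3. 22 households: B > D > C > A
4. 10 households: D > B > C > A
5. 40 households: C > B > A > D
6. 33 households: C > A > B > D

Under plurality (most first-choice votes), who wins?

First-place votes: A 25, C 99, B 22, D 10.
C has the most first-place votes.

C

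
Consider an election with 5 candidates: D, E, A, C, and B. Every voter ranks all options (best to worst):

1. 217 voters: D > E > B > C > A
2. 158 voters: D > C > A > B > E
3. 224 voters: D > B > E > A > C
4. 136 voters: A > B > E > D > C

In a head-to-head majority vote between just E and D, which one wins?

Voters preferring E to D: 136; preferring D to E: 599.
D wins the head-to-head.

D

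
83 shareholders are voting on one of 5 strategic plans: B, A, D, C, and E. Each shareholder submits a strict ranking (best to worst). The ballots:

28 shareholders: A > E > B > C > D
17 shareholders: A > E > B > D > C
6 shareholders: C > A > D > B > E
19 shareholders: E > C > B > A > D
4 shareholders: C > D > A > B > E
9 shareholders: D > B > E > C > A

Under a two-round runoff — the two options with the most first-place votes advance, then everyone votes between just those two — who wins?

A

Round 1 first-place votes: B 0, A 45, D 9, C 10, E 19.
A and E advance.
Runoff: A is preferred to E by 55 voters; E by 28.
A wins the runoff.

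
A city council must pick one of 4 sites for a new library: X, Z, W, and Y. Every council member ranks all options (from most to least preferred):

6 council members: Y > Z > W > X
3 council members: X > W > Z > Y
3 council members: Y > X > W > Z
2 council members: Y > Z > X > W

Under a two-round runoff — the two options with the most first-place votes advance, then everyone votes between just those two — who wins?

Round 1 first-place votes: X 3, Z 0, W 0, Y 11.
Y and X advance.
Runoff: Y is preferred to X by 11 voters; X by 3.
Y wins the runoff.

Y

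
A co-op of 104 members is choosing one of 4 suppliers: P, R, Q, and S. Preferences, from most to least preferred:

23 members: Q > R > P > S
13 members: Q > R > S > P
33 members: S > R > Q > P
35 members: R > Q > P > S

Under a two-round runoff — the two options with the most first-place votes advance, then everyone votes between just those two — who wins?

R

Round 1 first-place votes: P 0, R 35, Q 36, S 33.
Q and R advance.
Runoff: Q is preferred to R by 36 voters; R by 68.
R wins the runoff.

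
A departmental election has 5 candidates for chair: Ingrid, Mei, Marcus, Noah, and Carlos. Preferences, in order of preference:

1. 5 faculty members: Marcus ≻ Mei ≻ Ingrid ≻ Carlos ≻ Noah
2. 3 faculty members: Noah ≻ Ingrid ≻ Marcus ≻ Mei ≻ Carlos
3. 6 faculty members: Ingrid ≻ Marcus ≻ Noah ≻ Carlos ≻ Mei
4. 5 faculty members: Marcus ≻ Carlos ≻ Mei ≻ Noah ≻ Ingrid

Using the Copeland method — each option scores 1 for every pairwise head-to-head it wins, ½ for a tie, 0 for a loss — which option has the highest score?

Ingrid: beats Noah and Carlos; loses to Mei and Marcus → score 2.
Mei: beats Ingrid and Noah; loses to Marcus and Carlos → score 2.
Marcus: beats Ingrid, Mei, Noah, and Carlos → score 4.
Noah: loses to Ingrid, Mei, Marcus, and Carlos → score 0.
Carlos: beats Mei and Noah; loses to Ingrid and Marcus → score 2.
Marcus has the best pairwise record.

Marcus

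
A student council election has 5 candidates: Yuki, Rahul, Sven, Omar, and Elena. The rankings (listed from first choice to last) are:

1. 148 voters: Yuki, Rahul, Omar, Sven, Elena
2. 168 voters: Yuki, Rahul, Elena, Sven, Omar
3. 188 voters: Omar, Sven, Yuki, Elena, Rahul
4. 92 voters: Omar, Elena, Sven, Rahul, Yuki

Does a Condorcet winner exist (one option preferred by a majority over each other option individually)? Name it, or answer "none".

Yuki vs Rahul: 504–92 for Yuki.
Yuki vs Sven: 316–280 for Yuki.
Yuki vs Omar: 316–280 for Yuki.
Yuki vs Elena: 504–92 for Yuki.
Yuki beats every other option head-to-head.

Yuki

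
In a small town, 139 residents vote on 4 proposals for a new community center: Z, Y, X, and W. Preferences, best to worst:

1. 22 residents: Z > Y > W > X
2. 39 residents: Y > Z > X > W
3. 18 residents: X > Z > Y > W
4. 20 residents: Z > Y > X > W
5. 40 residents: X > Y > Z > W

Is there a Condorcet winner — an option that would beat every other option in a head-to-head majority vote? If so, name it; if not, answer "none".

Y vs Z: 79–60 for Y.
Y vs X: 81–58 for Y.
Y vs W: 139–0 for Y.
Y beats every other option head-to-head.

Y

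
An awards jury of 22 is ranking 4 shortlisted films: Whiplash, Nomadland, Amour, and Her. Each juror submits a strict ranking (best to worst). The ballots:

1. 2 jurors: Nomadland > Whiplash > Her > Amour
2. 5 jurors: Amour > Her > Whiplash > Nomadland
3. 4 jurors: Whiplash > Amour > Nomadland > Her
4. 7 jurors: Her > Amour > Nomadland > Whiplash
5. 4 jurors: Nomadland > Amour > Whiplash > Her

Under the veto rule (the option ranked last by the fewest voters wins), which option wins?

Last-place votes: Whiplash 7, Nomadland 5, Amour 2, Her 8.
Amour is ranked last by the fewest voters, so Amour wins.

Amour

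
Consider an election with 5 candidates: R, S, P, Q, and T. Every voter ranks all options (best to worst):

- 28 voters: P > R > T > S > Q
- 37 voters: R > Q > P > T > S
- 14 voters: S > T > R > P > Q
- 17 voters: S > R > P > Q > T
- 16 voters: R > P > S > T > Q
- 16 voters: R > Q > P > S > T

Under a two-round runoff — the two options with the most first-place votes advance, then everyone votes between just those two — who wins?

Round 1 first-place votes: R 69, S 31, P 28, Q 0, T 0.
R and S advance.
Runoff: R is preferred to S by 97 voters; S by 31.
R wins the runoff.

R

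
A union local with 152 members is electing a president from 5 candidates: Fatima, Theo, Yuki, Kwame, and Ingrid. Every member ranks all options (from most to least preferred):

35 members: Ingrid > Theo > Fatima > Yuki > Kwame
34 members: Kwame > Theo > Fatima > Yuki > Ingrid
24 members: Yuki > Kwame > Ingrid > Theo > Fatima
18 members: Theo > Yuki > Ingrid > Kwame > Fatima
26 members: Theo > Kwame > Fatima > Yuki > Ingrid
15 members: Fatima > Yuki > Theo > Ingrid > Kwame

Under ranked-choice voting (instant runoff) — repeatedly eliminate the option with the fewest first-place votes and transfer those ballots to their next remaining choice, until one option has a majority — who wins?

Theo

Round 1: Fatima 15, Theo 44, Yuki 24, Kwame 34, Ingrid 35. Eliminate Fatima.
Round 2: Theo 44, Yuki 39, Kwame 34, Ingrid 35. Eliminate Kwame.
Round 3: Theo 78, Yuki 39, Ingrid 35. Theo has a majority.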